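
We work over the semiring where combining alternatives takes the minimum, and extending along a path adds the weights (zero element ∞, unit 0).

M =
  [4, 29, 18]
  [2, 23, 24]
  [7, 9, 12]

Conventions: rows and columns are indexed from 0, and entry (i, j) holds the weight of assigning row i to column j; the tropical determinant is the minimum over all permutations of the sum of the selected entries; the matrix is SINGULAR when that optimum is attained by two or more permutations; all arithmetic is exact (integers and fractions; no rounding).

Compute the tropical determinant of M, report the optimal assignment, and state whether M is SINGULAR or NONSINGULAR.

σ = (0, 1, 2): 4 + 23 + 12 = 39
σ = (0, 2, 1): 4 + 24 + 9 = 37
σ = (1, 0, 2): 29 + 2 + 12 = 43
σ = (1, 2, 0): 29 + 24 + 7 = 60
σ = (2, 0, 1): 18 + 2 + 9 = 29
σ = (2, 1, 0): 18 + 23 + 7 = 48
Optimal value attained by: σ = (2, 0, 1).
Answer: det⊕(M) = 29; verdict: NONSINGULAR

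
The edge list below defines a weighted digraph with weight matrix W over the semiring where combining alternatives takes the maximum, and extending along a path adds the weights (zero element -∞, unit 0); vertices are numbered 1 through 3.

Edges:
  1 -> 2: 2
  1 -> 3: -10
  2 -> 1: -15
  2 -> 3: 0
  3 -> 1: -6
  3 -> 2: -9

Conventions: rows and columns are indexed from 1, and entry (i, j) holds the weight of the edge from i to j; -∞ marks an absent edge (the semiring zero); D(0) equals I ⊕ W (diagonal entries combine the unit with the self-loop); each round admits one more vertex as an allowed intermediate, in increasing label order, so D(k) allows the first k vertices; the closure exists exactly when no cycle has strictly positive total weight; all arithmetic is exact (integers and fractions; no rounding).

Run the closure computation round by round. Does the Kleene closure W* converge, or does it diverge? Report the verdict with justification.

D(0):
  [0, 2, -10]
  [-15, 0, 0]
  [-6, -9, 0]
D(1):
  [0, 2, -10]
  [-15, 0, 0]
  [-6, -4, 0]
D(2):
  [0, 2, 2]
  [-15, 0, 0]
  [-6, -4, 0]
D(3):
  [0, 2, 2]
  [-6, 0, 0]
  [-6, -4, 0]
Key observation: every diagonal entry stays at the unit through all rounds, so no improving cycle exists.
Answer: CONVERGES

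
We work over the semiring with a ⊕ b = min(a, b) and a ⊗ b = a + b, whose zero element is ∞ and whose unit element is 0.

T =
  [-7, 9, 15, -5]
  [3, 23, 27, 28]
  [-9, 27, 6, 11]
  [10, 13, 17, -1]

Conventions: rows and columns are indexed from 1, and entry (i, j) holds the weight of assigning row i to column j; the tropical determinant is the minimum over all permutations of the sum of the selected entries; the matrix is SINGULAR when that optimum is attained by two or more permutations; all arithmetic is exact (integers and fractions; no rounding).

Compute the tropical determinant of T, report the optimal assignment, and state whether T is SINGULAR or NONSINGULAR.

σ = (1, 2, 3, 4): (-7) + 23 + 6 + (-1) = 21
σ = (1, 2, 4, 3): (-7) + 23 + 11 + 17 = 44
σ = (1, 3, 2, 4): (-7) + 27 + 27 + (-1) = 46
σ = (1, 3, 4, 2): (-7) + 27 + 11 + 13 = 44
σ = (1, 4, 2, 3): (-7) + 28 + 27 + 17 = 65
σ = (1, 4, 3, 2): (-7) + 28 + 6 + 13 = 40
σ = (2, 1, 3, 4): 9 + 3 + 6 + (-1) = 17
σ = (2, 1, 4, 3): 9 + 3 + 11 + 17 = 40
σ = (2, 3, 1, 4): 9 + 27 + (-9) + (-1) = 26
σ = (2, 3, 4, 1): 9 + 27 + 11 + 10 = 57
σ = (2, 4, 1, 3): 9 + 28 + (-9) + 17 = 45
σ = (2, 4, 3, 1): 9 + 28 + 6 + 10 = 53
σ = (3, 1, 2, 4): 15 + 3 + 27 + (-1) = 44
σ = (3, 1, 4, 2): 15 + 3 + 11 + 13 = 42
σ = (3, 2, 1, 4): 15 + 23 + (-9) + (-1) = 28
σ = (3, 2, 4, 1): 15 + 23 + 11 + 10 = 59
σ = (3, 4, 1, 2): 15 + 28 + (-9) + 13 = 47
σ = (3, 4, 2, 1): 15 + 28 + 27 + 10 = 80
σ = (4, 1, 2, 3): (-5) + 3 + 27 + 17 = 42
σ = (4, 1, 3, 2): (-5) + 3 + 6 + 13 = 17
σ = (4, 2, 1, 3): (-5) + 23 + (-9) + 17 = 26
σ = (4, 2, 3, 1): (-5) + 23 + 6 + 10 = 34
σ = (4, 3, 1, 2): (-5) + 27 + (-9) + 13 = 26
σ = (4, 3, 2, 1): (-5) + 27 + 27 + 10 = 59
Optimal value attained by: σ = (2, 1, 3, 4).
Answer: det⊕(T) = 17; verdict: SINGULAR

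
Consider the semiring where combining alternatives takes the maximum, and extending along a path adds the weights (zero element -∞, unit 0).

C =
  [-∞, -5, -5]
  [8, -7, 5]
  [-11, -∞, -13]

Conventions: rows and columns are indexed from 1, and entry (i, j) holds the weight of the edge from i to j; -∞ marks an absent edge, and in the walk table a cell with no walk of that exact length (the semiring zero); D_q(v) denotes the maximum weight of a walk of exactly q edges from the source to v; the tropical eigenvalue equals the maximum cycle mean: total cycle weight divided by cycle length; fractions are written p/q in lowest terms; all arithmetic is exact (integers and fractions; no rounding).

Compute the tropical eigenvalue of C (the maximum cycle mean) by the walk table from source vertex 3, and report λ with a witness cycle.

q=0: [-∞, -∞, 0]
q=1: [-11, -∞, -13]
q=2: [-24, -16, -16]
q=3: [-8, -23, -11]
Optimal cycle mean attained by: cycle 1->2->1, total (-5) + 8, length 2.
Answer: λ = 3/2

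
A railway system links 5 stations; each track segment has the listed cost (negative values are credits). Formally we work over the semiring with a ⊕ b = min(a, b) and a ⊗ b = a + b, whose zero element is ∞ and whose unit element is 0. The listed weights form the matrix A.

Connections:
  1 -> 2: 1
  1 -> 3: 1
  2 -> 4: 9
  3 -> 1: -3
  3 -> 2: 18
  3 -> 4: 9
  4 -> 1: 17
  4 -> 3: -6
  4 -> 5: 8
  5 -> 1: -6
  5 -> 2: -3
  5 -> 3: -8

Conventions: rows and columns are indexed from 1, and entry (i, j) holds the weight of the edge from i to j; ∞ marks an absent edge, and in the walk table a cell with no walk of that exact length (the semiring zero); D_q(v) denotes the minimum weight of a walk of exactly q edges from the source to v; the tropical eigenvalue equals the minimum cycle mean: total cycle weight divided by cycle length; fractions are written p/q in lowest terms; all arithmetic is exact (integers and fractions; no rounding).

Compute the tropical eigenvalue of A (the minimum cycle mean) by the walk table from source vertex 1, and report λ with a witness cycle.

q=0: [0, ∞, ∞, ∞, ∞]
q=1: [∞, 1, 1, ∞, ∞]
q=2: [-2, 19, ∞, 10, ∞]
q=3: [27, -1, -1, 28, 18]
q=4: [-4, 15, 10, 8, 36]
q=5: [7, -3, -3, 19, 16]
Optimal cycle mean attained by: cycle 1->3->1, total 1 + (-3), length 2.
Answer: λ = -1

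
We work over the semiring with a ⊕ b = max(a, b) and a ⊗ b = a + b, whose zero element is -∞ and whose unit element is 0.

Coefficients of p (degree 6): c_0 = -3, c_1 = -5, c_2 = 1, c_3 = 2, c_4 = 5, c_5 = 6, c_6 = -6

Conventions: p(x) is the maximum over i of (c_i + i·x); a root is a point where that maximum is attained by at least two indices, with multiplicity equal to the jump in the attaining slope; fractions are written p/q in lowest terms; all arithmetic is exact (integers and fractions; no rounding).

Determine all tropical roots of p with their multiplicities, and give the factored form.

hull edge (i=0, c=-3) to (i=4, c=5): slope 2, span 4
hull edge (i=4, c=5) to (i=5, c=6): slope 1, span 1
hull edge (i=5, c=6) to (i=6, c=-6): slope -12, span 1
Factored form: p(x) = -6 ⊗ (x ⊕ (-2)) ⊗ (x ⊕ (-2)) ⊗ (x ⊕ (-2)) ⊗ (x ⊕ (-2)) ⊗ (x ⊕ (-1)) ⊗ (x ⊕ 12)
Answer: roots = -2 (mult 4), -1 (mult 1), 12 (mult 1)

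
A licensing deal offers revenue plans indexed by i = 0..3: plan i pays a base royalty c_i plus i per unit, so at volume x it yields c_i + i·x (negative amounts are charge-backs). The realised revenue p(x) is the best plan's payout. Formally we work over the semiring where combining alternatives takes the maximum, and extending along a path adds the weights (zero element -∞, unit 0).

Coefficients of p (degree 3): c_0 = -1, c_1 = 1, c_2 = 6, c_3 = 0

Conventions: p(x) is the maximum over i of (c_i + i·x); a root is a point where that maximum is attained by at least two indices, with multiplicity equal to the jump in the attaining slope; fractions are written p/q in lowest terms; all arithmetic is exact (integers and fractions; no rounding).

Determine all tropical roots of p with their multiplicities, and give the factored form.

hull edge (i=0, c=-1) to (i=2, c=6): slope 7/2, span 2
hull edge (i=2, c=6) to (i=3, c=0): slope -6, span 1
Factored form: p(x) = 0 ⊗ (x ⊕ (-7/2)) ⊗ (x ⊕ (-7/2)) ⊗ (x ⊕ 6)
Answer: roots = -7/2 (mult 2), 6 (mult 1)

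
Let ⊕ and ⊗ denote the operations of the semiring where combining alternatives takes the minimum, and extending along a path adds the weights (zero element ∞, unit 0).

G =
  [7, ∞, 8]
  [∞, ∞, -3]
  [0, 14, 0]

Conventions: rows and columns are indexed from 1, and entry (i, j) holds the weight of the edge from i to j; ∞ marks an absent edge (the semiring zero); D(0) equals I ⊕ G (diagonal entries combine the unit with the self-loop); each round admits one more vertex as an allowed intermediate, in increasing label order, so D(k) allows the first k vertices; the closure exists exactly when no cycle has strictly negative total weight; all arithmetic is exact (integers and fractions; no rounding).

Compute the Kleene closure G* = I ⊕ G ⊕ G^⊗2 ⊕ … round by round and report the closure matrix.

D(0):
  [0, ∞, 8]
  [∞, 0, -3]
  [0, 14, 0]
D(1):
  [0, ∞, 8]
  [∞, 0, -3]
  [0, 14, 0]
D(2):
  [0, ∞, 8]
  [∞, 0, -3]
  [0, 14, 0]
D(3):
  [0, 22, 8]
  [-3, 0, -3]
  [0, 14, 0]
Answer: G* = [[0, 22, 8], [-3, 0, -3], [0, 14, 0]]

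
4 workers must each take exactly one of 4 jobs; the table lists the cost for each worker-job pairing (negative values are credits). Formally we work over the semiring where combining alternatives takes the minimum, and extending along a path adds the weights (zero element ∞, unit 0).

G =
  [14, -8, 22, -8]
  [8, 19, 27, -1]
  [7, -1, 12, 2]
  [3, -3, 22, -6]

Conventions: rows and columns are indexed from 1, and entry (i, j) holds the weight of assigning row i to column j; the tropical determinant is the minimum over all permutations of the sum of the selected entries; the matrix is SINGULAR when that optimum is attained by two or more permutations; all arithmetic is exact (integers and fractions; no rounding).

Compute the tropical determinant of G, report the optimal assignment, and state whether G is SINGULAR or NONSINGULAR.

σ = (1, 2, 3, 4): 14 + 19 + 12 + (-6) = 39
σ = (1, 2, 4, 3): 14 + 19 + 2 + 22 = 57
σ = (1, 3, 2, 4): 14 + 27 + (-1) + (-6) = 34
σ = (1, 3, 4, 2): 14 + 27 + 2 + (-3) = 40
σ = (1, 4, 2, 3): 14 + (-1) + (-1) + 22 = 34
σ = (1, 4, 3, 2): 14 + (-1) + 12 + (-3) = 22
σ = (2, 1, 3, 4): (-8) + 8 + 12 + (-6) = 6
σ = (2, 1, 4, 3): (-8) + 8 + 2 + 22 = 24
σ = (2, 3, 1, 4): (-8) + 27 + 7 + (-6) = 20
σ = (2, 3, 4, 1): (-8) + 27 + 2 + 3 = 24
σ = (2, 4, 1, 3): (-8) + (-1) + 7 + 22 = 20
σ = (2, 4, 3, 1): (-8) + (-1) + 12 + 3 = 6
σ = (3, 1, 2, 4): 22 + 8 + (-1) + (-6) = 23
σ = (3, 1, 4, 2): 22 + 8 + 2 + (-3) = 29
σ = (3, 2, 1, 4): 22 + 19 + 7 + (-6) = 42
σ = (3, 2, 4, 1): 22 + 19 + 2 + 3 = 46
σ = (3, 4, 1, 2): 22 + (-1) + 7 + (-3) = 25
σ = (3, 4, 2, 1): 22 + (-1) + (-1) + 3 = 23
σ = (4, 1, 2, 3): (-8) + 8 + (-1) + 22 = 21
σ = (4, 1, 3, 2): (-8) + 8 + 12 + (-3) = 9
σ = (4, 2, 1, 3): (-8) + 19 + 7 + 22 = 40
σ = (4, 2, 3, 1): (-8) + 19 + 12 + 3 = 26
σ = (4, 3, 1, 2): (-8) + 27 + 7 + (-3) = 23
σ = (4, 3, 2, 1): (-8) + 27 + (-1) + 3 = 21
Optimal value attained by: σ = (2, 1, 3, 4).
Answer: det⊕(G) = 6; verdict: SINGULAR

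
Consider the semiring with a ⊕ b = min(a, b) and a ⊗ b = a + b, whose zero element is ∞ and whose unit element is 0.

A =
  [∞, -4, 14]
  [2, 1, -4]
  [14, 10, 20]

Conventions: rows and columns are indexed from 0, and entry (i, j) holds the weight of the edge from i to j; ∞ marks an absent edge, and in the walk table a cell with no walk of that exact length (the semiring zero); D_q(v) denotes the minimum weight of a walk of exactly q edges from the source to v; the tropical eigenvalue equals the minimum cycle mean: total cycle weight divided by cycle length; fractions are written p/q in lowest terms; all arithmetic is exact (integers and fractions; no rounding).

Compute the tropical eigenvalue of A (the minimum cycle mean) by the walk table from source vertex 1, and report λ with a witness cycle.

q=0: [∞, 0, ∞]
q=1: [2, 1, -4]
q=2: [3, -2, -3]
q=3: [0, -1, -6]
Optimal cycle mean attained by: cycle 0->1->0, total (-4) + 2, length 2.
Answer: λ = -1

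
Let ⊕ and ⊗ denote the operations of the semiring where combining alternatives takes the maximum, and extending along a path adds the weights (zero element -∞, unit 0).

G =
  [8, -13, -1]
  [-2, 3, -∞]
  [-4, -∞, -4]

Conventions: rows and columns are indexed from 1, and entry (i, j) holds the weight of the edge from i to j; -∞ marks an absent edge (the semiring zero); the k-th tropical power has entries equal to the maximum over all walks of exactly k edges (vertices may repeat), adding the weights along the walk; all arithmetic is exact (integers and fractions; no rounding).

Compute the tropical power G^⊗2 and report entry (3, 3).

G^⊗2:
  [16, -5, 7]
  [6, 6, -3]
  [4, -17, -5]
Key observation: the optimum is the walk 3->1->3, with weight (-4) + (-1) = -5.
Optimal value attained by: walk 3->1->3.
Answer: (G^⊗2)[3][3] = -5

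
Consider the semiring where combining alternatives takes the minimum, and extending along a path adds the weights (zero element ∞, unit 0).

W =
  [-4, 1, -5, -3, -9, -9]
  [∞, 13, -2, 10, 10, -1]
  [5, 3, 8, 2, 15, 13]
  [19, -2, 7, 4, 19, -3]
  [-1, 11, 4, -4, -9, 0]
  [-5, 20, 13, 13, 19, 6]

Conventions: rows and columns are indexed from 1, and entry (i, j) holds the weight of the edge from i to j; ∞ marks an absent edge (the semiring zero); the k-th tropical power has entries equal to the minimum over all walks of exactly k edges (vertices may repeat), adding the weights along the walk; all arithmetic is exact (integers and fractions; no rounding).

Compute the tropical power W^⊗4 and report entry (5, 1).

W^⊗2:
  [-14, -5, -9, -13, -18, -13]
  [-6, 1, 6, 0, 1, 5]
  [1, 0, 0, 2, -4, -4]
  [-8, 2, -4, 8, 8, -3]
  [-10, -6, -6, -13, -18, -10]
  [-9, -4, -10, -8, -14, -14]
W^⊗3:
  [-19, -15, -19, -22, -27, -23]
  [-10, -5, -11, -9, -15, -15]
  [-9, 0, -4, -8, -13, -8]
  [-12, -7, -13, -11, -17, -17]
  [-19, -15, -15, -22, -27, -19]
  [-19, -10, -14, -18, -23, -18]
W^⊗4:
  [-28, -24, -24, -31, -36, -28]
  [-20, -11, -15, -19, -24, -19]
  [-14, -10, -14, -17, -22, -18]
  [-22, -13, -17, -21, -26, -21]
  [-28, -24, -24, -31, -36, -28]
  [-24, -20, -24, -27, -32, -28]
Key observation: the optimum is the walk 5->5->5->5->1, with weight (-9) + (-9) + (-9) + (-1) = -28.
Optimal value attained by: walk 5->5->5->5->1.
Answer: (W^⊗4)[5][1] = -28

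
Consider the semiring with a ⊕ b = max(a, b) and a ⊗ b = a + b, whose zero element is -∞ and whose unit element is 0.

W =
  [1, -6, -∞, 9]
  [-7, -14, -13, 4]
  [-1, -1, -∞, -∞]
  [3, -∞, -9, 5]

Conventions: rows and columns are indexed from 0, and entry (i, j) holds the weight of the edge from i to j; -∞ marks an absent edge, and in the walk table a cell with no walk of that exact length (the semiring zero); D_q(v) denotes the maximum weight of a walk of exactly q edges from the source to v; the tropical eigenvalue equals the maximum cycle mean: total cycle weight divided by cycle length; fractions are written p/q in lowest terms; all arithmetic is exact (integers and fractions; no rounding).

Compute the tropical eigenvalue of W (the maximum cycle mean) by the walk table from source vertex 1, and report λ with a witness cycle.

q=0: [-∞, 0, -∞, -∞]
q=1: [-7, -14, -13, 4]
q=2: [7, -13, -5, 9]
q=3: [12, 1, 0, 16]
q=4: [19, 6, 7, 21]
Optimal cycle mean attained by: cycle 0->3->0, total 9 + 3, length 2.
Answer: λ = 6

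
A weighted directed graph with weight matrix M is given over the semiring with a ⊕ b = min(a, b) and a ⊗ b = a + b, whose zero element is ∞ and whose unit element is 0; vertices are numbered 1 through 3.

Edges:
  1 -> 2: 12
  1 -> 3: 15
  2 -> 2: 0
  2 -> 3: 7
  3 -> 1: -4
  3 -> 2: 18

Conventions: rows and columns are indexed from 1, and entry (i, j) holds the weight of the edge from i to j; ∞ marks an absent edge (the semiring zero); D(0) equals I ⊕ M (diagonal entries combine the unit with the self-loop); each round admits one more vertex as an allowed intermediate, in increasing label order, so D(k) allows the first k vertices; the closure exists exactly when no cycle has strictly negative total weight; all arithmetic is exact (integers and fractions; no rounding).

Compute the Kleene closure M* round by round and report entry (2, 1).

D(0):
  [0, 12, 15]
  [∞, 0, 7]
  [-4, 18, 0]
D(1):
  [0, 12, 15]
  [∞, 0, 7]
  [-4, 8, 0]
D(2):
  [0, 12, 15]
  [∞, 0, 7]
  [-4, 8, 0]
D(3):
  [0, 12, 15]
  [3, 0, 7]
  [-4, 8, 0]
Answer: M*[2][1] = 3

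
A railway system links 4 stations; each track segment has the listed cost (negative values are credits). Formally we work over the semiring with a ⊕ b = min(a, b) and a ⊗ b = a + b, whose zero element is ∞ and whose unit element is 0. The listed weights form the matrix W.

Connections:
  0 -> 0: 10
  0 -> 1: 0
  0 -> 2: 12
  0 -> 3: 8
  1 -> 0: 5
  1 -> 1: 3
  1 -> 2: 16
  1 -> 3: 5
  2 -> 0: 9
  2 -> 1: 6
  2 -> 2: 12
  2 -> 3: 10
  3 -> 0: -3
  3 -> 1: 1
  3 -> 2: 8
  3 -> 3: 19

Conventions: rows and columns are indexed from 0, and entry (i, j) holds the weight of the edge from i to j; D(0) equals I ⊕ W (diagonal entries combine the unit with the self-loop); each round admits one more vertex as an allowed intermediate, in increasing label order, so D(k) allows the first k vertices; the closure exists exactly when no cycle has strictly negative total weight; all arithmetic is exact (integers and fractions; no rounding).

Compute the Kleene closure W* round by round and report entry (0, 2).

D(0):
  [0, 0, 12, 8]
  [5, 0, 16, 5]
  [9, 6, 0, 10]
  [-3, 1, 8, 0]
D(1):
  [0, 0, 12, 8]
  [5, 0, 16, 5]
  [9, 6, 0, 10]
  [-3, -3, 8, 0]
D(2):
  [0, 0, 12, 5]
  [5, 0, 16, 5]
  [9, 6, 0, 10]
  [-3, -3, 8, 0]
D(3):
  [0, 0, 12, 5]
  [5, 0, 16, 5]
  [9, 6, 0, 10]
  [-3, -3, 8, 0]
D(4):
  [0, 0, 12, 5]
  [2, 0, 13, 5]
  [7, 6, 0, 10]
  [-3, -3, 8, 0]
Answer: W*[0][2] = 12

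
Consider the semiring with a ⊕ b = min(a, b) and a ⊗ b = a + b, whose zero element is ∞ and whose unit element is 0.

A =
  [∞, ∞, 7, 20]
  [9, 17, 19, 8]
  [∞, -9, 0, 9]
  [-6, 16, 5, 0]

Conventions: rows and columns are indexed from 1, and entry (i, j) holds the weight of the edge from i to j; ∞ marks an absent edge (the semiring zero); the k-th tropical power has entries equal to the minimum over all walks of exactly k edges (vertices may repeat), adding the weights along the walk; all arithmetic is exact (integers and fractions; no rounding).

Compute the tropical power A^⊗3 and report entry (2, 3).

A^⊗2:
  [14, -2, 7, 16]
  [2, 10, 13, 8]
  [0, -9, 0, -1]
  [-6, -4, 1, 0]
A^⊗3:
  [7, -2, 7, 6]
  [2, 4, 9, 8]
  [-7, -9, 0, -1]
  [-6, -8, 1, 0]
Key observation: the optimum is the walk 2->4->1->3, with weight 8 + (-6) + 7 = 9.
Optimal value attained by: walk 2->4->1->3.
Answer: (A^⊗3)[2][3] = 9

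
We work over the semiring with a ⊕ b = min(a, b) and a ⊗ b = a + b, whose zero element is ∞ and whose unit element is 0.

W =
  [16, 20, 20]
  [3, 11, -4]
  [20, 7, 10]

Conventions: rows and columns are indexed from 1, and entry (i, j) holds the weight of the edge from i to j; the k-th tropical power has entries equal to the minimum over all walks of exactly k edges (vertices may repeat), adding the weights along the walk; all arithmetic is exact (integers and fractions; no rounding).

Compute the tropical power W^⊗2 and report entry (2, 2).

W^⊗2:
  [23, 27, 16]
  [14, 3, 6]
  [10, 17, 3]
Key observation: the optimum is the walk 2->3->2, with weight (-4) + 7 = 3.
Optimal value attained by: walk 2->3->2.
Answer: (W^⊗2)[2][2] = 3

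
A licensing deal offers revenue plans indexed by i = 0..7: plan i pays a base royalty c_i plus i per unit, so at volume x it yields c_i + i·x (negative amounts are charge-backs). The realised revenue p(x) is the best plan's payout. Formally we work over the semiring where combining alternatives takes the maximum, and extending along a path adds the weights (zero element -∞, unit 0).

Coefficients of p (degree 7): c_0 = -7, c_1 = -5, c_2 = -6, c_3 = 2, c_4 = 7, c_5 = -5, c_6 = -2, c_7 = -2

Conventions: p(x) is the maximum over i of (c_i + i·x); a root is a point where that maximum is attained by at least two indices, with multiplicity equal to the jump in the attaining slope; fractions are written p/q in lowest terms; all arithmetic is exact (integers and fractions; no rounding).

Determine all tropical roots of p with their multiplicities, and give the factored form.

hull edge (i=0, c=-7) to (i=4, c=7): slope 7/2, span 4
hull edge (i=4, c=7) to (i=7, c=-2): slope -3, span 3
Factored form: p(x) = -2 ⊗ (x ⊕ (-7/2)) ⊗ (x ⊕ (-7/2)) ⊗ (x ⊕ (-7/2)) ⊗ (x ⊕ (-7/2)) ⊗ (x ⊕ 3) ⊗ (x ⊕ 3) ⊗ (x ⊕ 3)
Answer: roots = -7/2 (mult 4), 3 (mult 3)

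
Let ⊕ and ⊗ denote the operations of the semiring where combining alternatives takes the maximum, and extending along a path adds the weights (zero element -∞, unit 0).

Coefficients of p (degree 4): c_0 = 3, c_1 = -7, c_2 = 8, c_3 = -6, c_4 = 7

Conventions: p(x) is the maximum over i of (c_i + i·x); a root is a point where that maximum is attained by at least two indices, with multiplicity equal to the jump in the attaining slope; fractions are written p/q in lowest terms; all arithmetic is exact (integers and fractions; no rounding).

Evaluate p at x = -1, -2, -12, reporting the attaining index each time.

p(-1) = max(3+0·(-1)=3, -7+1·(-1)=-8, 8+2·(-1)=6, -6+3·(-1)=-9, 7+4·(-1)=3) = 6 (attained by i=2)
p(-2) = max(3+0·(-2)=3, -7+1·(-2)=-9, 8+2·(-2)=4, -6+3·(-2)=-12, 7+4·(-2)=-1) = 4 (attained by i=2)
p(-12) = max(3+0·(-12)=3, -7+1·(-12)=-19, 8+2·(-12)=-16, -6+3·(-12)=-42, 7+4·(-12)=-41) = 3 (attained by i=0)
Answer: p(-1) = 6; p(-2) = 4; p(-12) = 3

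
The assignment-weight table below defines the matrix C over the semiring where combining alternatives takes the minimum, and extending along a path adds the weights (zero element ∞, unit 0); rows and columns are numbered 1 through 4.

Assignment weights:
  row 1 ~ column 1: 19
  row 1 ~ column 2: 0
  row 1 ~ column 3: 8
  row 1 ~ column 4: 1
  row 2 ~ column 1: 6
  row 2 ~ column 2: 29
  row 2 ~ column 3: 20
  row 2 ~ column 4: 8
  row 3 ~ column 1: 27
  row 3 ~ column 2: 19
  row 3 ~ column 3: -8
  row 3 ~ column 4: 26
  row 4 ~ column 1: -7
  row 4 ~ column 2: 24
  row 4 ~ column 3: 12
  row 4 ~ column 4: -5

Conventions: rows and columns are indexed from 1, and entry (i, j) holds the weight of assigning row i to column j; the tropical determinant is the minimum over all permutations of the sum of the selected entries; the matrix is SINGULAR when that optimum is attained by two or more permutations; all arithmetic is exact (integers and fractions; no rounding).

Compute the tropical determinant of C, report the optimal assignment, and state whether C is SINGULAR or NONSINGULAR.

σ = (1, 2, 3, 4): 19 + 29 + (-8) + (-5) = 35
σ = (1, 2, 4, 3): 19 + 29 + 26 + 12 = 86
σ = (1, 3, 2, 4): 19 + 20 + 19 + (-5) = 53
σ = (1, 3, 4, 2): 19 + 20 + 26 + 24 = 89
σ = (1, 4, 2, 3): 19 + 8 + 19 + 12 = 58
σ = (1, 4, 3, 2): 19 + 8 + (-8) + 24 = 43
σ = (2, 1, 3, 4): 0 + 6 + (-8) + (-5) = -7
σ = (2, 1, 4, 3): 0 + 6 + 26 + 12 = 44
σ = (2, 3, 1, 4): 0 + 20 + 27 + (-5) = 42
σ = (2, 3, 4, 1): 0 + 20 + 26 + (-7) = 39
σ = (2, 4, 1, 3): 0 + 8 + 27 + 12 = 47
σ = (2, 4, 3, 1): 0 + 8 + (-8) + (-7) = -7
σ = (3, 1, 2, 4): 8 + 6 + 19 + (-5) = 28
σ = (3, 1, 4, 2): 8 + 6 + 26 + 24 = 64
σ = (3, 2, 1, 4): 8 + 29 + 27 + (-5) = 59
σ = (3, 2, 4, 1): 8 + 29 + 26 + (-7) = 56
σ = (3, 4, 1, 2): 8 + 8 + 27 + 24 = 67
σ = (3, 4, 2, 1): 8 + 8 + 19 + (-7) = 28
σ = (4, 1, 2, 3): 1 + 6 + 19 + 12 = 38
σ = (4, 1, 3, 2): 1 + 6 + (-8) + 24 = 23
σ = (4, 2, 1, 3): 1 + 29 + 27 + 12 = 69
σ = (4, 2, 3, 1): 1 + 29 + (-8) + (-7) = 15
σ = (4, 3, 1, 2): 1 + 20 + 27 + 24 = 72
σ = (4, 3, 2, 1): 1 + 20 + 19 + (-7) = 33
Optimal value attained by: σ = (2, 1, 3, 4).
Answer: det⊕(C) = -7; verdict: SINGULAR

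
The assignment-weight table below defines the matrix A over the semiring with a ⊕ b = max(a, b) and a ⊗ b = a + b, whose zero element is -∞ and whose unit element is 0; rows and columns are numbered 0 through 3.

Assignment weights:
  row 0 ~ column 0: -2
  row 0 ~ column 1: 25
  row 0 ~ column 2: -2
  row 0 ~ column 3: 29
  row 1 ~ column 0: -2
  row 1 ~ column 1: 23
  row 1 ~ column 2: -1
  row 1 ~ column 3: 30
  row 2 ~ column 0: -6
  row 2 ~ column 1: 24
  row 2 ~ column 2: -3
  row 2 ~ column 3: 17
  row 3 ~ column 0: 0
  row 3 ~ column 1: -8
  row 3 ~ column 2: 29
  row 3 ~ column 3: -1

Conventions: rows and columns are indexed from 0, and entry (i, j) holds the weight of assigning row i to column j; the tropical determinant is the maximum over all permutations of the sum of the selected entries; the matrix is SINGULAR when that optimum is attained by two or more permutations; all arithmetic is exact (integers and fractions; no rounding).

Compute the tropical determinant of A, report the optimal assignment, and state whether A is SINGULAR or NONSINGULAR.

σ = (0, 1, 2, 3): (-2) + 23 + (-3) + (-1) = 17
σ = (0, 1, 3, 2): (-2) + 23 + 17 + 29 = 67
σ = (0, 2, 1, 3): (-2) + (-1) + 24 + (-1) = 20
σ = (0, 2, 3, 1): (-2) + (-1) + 17 + (-8) = 6
σ = (0, 3, 1, 2): (-2) + 30 + 24 + 29 = 81
σ = (0, 3, 2, 1): (-2) + 30 + (-3) + (-8) = 17
σ = (1, 0, 2, 3): 25 + (-2) + (-3) + (-1) = 19
σ = (1, 0, 3, 2): 25 + (-2) + 17 + 29 = 69
σ = (1, 2, 0, 3): 25 + (-1) + (-6) + (-1) = 17
σ = (1, 2, 3, 0): 25 + (-1) + 17 + 0 = 41
σ = (1, 3, 0, 2): 25 + 30 + (-6) + 29 = 78
σ = (1, 3, 2, 0): 25 + 30 + (-3) + 0 = 52
σ = (2, 0, 1, 3): (-2) + (-2) + 24 + (-1) = 19
σ = (2, 0, 3, 1): (-2) + (-2) + 17 + (-8) = 5
σ = (2, 1, 0, 3): (-2) + 23 + (-6) + (-1) = 14
σ = (2, 1, 3, 0): (-2) + 23 + 17 + 0 = 38
σ = (2, 3, 0, 1): (-2) + 30 + (-6) + (-8) = 14
σ = (2, 3, 1, 0): (-2) + 30 + 24 + 0 = 52
σ = (3, 0, 1, 2): 29 + (-2) + 24 + 29 = 80
σ = (3, 0, 2, 1): 29 + (-2) + (-3) + (-8) = 16
σ = (3, 1, 0, 2): 29 + 23 + (-6) + 29 = 75
σ = (3, 1, 2, 0): 29 + 23 + (-3) + 0 = 49
σ = (3, 2, 0, 1): 29 + (-1) + (-6) + (-8) = 14
σ = (3, 2, 1, 0): 29 + (-1) + 24 + 0 = 52
Optimal value attained by: σ = (0, 3, 1, 2).
Answer: det⊕(A) = 81; verdict: NONSINGULAR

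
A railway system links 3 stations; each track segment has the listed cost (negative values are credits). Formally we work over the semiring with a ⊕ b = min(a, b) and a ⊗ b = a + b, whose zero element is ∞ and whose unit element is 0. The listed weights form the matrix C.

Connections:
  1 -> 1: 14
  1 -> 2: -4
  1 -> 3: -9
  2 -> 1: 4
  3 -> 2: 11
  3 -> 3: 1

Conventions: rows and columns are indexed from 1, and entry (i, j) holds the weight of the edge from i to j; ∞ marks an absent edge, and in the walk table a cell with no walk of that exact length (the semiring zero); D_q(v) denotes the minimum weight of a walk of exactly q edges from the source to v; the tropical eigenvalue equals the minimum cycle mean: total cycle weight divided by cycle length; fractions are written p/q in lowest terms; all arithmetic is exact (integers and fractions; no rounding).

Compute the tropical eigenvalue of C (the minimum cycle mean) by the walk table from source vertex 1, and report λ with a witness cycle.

q=0: [0, ∞, ∞]
q=1: [14, -4, -9]
q=2: [0, 2, -8]
q=3: [6, -4, -9]
Optimal cycle mean attained by: cycle 1->2->1, total (-4) + 4, length 2.
Answer: λ = 0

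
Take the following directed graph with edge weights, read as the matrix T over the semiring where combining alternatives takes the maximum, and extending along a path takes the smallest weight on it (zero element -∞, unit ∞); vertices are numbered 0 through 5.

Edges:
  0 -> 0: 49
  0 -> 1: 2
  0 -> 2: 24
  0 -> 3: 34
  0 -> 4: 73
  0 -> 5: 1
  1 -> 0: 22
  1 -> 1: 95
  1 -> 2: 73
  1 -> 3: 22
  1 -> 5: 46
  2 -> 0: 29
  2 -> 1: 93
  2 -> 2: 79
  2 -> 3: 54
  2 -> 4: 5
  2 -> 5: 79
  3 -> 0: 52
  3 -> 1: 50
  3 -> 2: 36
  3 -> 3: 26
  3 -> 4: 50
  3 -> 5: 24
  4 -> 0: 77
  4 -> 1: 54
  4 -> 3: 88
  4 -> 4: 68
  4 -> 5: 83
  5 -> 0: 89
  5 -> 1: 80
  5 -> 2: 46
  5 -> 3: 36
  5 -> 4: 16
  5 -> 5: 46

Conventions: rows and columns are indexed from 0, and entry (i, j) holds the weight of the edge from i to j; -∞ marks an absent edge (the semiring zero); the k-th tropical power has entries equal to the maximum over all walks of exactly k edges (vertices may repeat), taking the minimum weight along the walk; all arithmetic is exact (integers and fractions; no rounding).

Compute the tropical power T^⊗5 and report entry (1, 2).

T^⊗2:
  [73, 54, 34, 73, 68, 73]
  [46, 95, 73, 54, 22, 73]
  [79, 93, 79, 54, 50, 79]
  [50, 50, 50, 50, 52, 50]
  [83, 80, 54, 68, 73, 68]
  [49, 80, 73, 46, 73, 46]
T^⊗3:
  [73, 73, 54, 68, 73, 68]
  [73, 95, 73, 54, 50, 73]
  [79, 93, 79, 54, 73, 79]
  [52, 52, 50, 52, 52, 52]
  [73, 80, 73, 73, 73, 73]
  [73, 80, 73, 73, 68, 73]
T^⊗4:
  [73, 73, 73, 73, 73, 73]
  [73, 95, 73, 54, 73, 73]
  [79, 93, 79, 73, 73, 79]
  [52, 52, 52, 52, 52, 52]
  [73, 80, 73, 73, 73, 73]
  [73, 80, 73, 68, 73, 73]
T^⊗5:
  [73, 73, 73, 73, 73, 73]
  [73, 95, 73, 73, 73, 73]
  [79, 93, 79, 73, 73, 79]
  [52, 52, 52, 52, 52, 52]
  [73, 80, 73, 73, 73, 73]
  [73, 80, 73, 73, 73, 73]
Key observation: the optimum is the walk 1->1->1->1->1->2, with weight 95 min 95 min 95 min 95 min 73 = 73.
Optimal value attained by: walk 1->1->1->1->1->2.
Answer: (T^⊗5)[1][2] = 73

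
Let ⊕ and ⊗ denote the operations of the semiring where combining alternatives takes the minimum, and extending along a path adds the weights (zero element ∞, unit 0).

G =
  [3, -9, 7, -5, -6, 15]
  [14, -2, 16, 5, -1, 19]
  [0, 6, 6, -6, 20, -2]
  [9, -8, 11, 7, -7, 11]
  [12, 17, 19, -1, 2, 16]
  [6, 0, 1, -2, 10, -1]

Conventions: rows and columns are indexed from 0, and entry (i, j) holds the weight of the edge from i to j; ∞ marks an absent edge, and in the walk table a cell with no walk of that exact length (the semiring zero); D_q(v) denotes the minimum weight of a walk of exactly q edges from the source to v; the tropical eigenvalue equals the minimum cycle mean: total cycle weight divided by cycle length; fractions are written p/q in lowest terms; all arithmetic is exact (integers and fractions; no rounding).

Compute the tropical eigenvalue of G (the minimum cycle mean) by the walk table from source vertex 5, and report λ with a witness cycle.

q=0: [∞, ∞, ∞, ∞, ∞, 0]
q=1: [6, 0, 1, -2, 10, -1]
q=2: [1, -10, 0, -5, -9, -2]
q=3: [0, -13, -1, -10, -12, -3]
q=4: [-1, -18, -2, -13, -17, -4]
q=5: [-5, -21, -3, -18, -20, -5]
q=6: [-9, -26, -7, -21, -25, -7]
Optimal cycle mean attained by: cycle 3->4->3, total (-7) + (-1), length 2.
Answer: λ = -4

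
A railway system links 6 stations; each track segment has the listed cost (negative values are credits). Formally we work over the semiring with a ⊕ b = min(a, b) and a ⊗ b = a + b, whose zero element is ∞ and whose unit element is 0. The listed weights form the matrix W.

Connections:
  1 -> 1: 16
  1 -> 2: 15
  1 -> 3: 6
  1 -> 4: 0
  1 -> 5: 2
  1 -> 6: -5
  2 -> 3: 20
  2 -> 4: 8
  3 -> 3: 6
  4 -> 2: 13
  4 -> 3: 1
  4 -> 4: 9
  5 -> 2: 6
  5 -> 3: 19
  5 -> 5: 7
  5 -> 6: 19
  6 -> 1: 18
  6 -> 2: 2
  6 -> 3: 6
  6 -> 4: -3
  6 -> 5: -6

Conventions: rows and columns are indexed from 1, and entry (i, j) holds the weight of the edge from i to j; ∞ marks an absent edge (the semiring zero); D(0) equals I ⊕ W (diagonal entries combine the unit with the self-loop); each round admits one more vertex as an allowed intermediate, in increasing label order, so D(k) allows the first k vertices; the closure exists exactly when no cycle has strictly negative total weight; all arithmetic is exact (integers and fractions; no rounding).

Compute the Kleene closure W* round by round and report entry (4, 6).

D(0):
  [0, 15, 6, 0, 2, -5]
  [∞, 0, 20, 8, ∞, ∞]
  [∞, ∞, 0, ∞, ∞, ∞]
  [∞, 13, 1, 0, ∞, ∞]
  [∞, 6, 19, ∞, 0, 19]
  [18, 2, 6, -3, -6, 0]
D(1):
  [0, 15, 6, 0, 2, -5]
  [∞, 0, 20, 8, ∞, ∞]
  [∞, ∞, 0, ∞, ∞, ∞]
  [∞, 13, 1, 0, ∞, ∞]
  [∞, 6, 19, ∞, 0, 19]
  [18, 2, 6, -3, -6, 0]
D(2):
  [0, 15, 6, 0, 2, -5]
  [∞, 0, 20, 8, ∞, ∞]
  [∞, ∞, 0, ∞, ∞, ∞]
  [∞, 13, 1, 0, ∞, ∞]
  [∞, 6, 19, 14, 0, 19]
  [18, 2, 6, -3, -6, 0]
D(3):
  [0, 15, 6, 0, 2, -5]
  [∞, 0, 20, 8, ∞, ∞]
  [∞, ∞, 0, ∞, ∞, ∞]
  [∞, 13, 1, 0, ∞, ∞]
  [∞, 6, 19, 14, 0, 19]
  [18, 2, 6, -3, -6, 0]
D(4):
  [0, 13, 1, 0, 2, -5]
  [∞, 0, 9, 8, ∞, ∞]
  [∞, ∞, 0, ∞, ∞, ∞]
  [∞, 13, 1, 0, ∞, ∞]
  [∞, 6, 15, 14, 0, 19]
  [18, 2, -2, -3, -6, 0]
D(5):
  [0, 8, 1, 0, 2, -5]
  [∞, 0, 9, 8, ∞, ∞]
  [∞, ∞, 0, ∞, ∞, ∞]
  [∞, 13, 1, 0, ∞, ∞]
  [∞, 6, 15, 14, 0, 19]
  [18, 0, -2, -3, -6, 0]
D(6):
  [0, -5, -7, -8, -11, -5]
  [∞, 0, 9, 8, ∞, ∞]
  [∞, ∞, 0, ∞, ∞, ∞]
  [∞, 13, 1, 0, ∞, ∞]
  [37, 6, 15, 14, 0, 19]
  [18, 0, -2, -3, -6, 0]
Answer: W*[4][6] = ∞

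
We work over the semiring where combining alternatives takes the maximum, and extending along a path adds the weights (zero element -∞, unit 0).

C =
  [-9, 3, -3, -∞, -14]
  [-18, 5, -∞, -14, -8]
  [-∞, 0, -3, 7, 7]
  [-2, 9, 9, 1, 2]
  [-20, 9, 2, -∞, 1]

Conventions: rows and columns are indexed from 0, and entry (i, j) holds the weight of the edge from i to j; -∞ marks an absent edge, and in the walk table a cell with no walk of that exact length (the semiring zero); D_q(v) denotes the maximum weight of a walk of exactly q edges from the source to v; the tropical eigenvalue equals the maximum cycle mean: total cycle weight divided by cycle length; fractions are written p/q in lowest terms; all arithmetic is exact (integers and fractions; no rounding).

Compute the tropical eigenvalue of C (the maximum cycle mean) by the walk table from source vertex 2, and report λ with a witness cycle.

q=0: [-∞, -∞, 0, -∞, -∞]
q=1: [-∞, 0, -3, 7, 7]
q=2: [5, 16, 16, 8, 9]
q=3: [6, 21, 17, 23, 23]
q=4: [21, 32, 32, 24, 25]
q=5: [22, 37, 33, 39, 39]
Optimal cycle mean attained by: cycle 2->3->2, total 7 + 9, length 2.
Answer: λ = 8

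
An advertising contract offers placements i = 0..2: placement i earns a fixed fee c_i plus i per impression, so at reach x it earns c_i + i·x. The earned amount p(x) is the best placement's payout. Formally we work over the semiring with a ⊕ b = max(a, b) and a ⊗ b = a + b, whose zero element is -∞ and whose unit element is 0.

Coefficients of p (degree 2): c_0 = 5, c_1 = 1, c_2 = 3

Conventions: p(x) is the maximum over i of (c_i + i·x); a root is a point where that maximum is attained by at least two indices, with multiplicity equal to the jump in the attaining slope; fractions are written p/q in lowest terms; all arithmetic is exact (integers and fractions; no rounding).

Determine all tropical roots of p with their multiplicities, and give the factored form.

hull edge (i=0, c=5) to (i=2, c=3): slope -1, span 2
Factored form: p(x) = 3 ⊗ (x ⊕ 1) ⊗ (x ⊕ 1)
Answer: roots = 1 (mult 2)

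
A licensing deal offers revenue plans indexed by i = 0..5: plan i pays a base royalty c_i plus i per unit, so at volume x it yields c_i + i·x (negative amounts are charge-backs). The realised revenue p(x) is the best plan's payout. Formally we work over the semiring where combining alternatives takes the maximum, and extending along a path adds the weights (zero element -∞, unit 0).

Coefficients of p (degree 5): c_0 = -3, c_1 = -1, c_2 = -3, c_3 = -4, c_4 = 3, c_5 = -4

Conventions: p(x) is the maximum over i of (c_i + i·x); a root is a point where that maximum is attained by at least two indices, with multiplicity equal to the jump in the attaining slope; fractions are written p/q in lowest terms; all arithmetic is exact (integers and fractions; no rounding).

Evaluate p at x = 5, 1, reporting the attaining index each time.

p(5) = max(-3+0·5=-3, -1+1·5=4, -3+2·5=7, -4+3·5=11, 3+4·5=23, -4+5·5=21) = 23 (attained by i=4)
p(1) = max(-3+0·1=-3, -1+1·1=0, -3+2·1=-1, -4+3·1=-1, 3+4·1=7, -4+5·1=1) = 7 (attained by i=4)
Answer: p(5) = 23; p(1) = 7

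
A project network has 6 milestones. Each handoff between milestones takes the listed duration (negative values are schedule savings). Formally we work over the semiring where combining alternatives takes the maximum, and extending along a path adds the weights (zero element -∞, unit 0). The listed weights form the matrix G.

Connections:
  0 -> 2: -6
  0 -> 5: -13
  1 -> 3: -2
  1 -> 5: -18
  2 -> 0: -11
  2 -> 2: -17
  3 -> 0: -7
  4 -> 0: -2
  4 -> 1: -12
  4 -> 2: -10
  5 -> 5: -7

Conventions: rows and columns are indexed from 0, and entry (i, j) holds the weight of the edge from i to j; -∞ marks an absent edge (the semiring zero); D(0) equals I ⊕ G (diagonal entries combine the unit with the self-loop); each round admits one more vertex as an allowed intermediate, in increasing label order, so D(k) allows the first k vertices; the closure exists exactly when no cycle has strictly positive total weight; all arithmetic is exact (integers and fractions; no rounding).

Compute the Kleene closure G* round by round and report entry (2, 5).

D(0):
  [0, -∞, -6, -∞, -∞, -13]
  [-∞, 0, -∞, -2, -∞, -18]
  [-11, -∞, 0, -∞, -∞, -∞]
  [-7, -∞, -∞, 0, -∞, -∞]
  [-2, -12, -10, -∞, 0, -∞]
  [-∞, -∞, -∞, -∞, -∞, 0]
D(1):
  [0, -∞, -6, -∞, -∞, -13]
  [-∞, 0, -∞, -2, -∞, -18]
  [-11, -∞, 0, -∞, -∞, -24]
  [-7, -∞, -13, 0, -∞, -20]
  [-2, -12, -8, -∞, 0, -15]
  [-∞, -∞, -∞, -∞, -∞, 0]
D(2):
  [0, -∞, -6, -∞, -∞, -13]
  [-∞, 0, -∞, -2, -∞, -18]
  [-11, -∞, 0, -∞, -∞, -24]
  [-7, -∞, -13, 0, -∞, -20]
  [-2, -12, -8, -14, 0, -15]
  [-∞, -∞, -∞, -∞, -∞, 0]
D(3):
  [0, -∞, -6, -∞, -∞, -13]
  [-∞, 0, -∞, -2, -∞, -18]
  [-11, -∞, 0, -∞, -∞, -24]
  [-7, -∞, -13, 0, -∞, -20]
  [-2, -12, -8, -14, 0, -15]
  [-∞, -∞, -∞, -∞, -∞, 0]
D(4):
  [0, -∞, -6, -∞, -∞, -13]
  [-9, 0, -15, -2, -∞, -18]
  [-11, -∞, 0, -∞, -∞, -24]
  [-7, -∞, -13, 0, -∞, -20]
  [-2, -12, -8, -14, 0, -15]
  [-∞, -∞, -∞, -∞, -∞, 0]
D(5):
  [0, -∞, -6, -∞, -∞, -13]
  [-9, 0, -15, -2, -∞, -18]
  [-11, -∞, 0, -∞, -∞, -24]
  [-7, -∞, -13, 0, -∞, -20]
  [-2, -12, -8, -14, 0, -15]
  [-∞, -∞, -∞, -∞, -∞, 0]
D(6):
  [0, -∞, -6, -∞, -∞, -13]
  [-9, 0, -15, -2, -∞, -18]
  [-11, -∞, 0, -∞, -∞, -24]
  [-7, -∞, -13, 0, -∞, -20]
  [-2, -12, -8, -14, 0, -15]
  [-∞, -∞, -∞, -∞, -∞, 0]
Answer: G*[2][5] = -24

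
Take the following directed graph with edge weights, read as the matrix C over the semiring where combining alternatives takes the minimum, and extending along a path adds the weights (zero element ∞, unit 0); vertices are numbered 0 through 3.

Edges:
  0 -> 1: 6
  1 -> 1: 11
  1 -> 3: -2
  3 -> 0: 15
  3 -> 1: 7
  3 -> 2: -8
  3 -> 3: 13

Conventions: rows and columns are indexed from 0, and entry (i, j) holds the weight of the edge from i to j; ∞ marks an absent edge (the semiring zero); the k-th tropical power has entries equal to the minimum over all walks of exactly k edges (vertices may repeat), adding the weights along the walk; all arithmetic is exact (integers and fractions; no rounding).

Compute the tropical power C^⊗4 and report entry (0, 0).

C^⊗2:
  [∞, 17, ∞, 4]
  [13, 5, -10, 9]
  [∞, ∞, ∞, ∞]
  [28, 18, 5, 5]
C^⊗3:
  [19, 11, -4, 15]
  [24, 16, 1, 3]
  [∞, ∞, ∞, ∞]
  [20, 12, -3, 16]
C^⊗4:
  [30, 22, 7, 9]
  [18, 10, -5, 14]
  [∞, ∞, ∞, ∞]
  [31, 23, 8, 10]
Key observation: the optimum is the walk 0->1->1->3->0, with weight 6 + 11 + (-2) + 15 = 30.
Optimal value attained by: walk 0->1->1->3->0.
Answer: (C^⊗4)[0][0] = 30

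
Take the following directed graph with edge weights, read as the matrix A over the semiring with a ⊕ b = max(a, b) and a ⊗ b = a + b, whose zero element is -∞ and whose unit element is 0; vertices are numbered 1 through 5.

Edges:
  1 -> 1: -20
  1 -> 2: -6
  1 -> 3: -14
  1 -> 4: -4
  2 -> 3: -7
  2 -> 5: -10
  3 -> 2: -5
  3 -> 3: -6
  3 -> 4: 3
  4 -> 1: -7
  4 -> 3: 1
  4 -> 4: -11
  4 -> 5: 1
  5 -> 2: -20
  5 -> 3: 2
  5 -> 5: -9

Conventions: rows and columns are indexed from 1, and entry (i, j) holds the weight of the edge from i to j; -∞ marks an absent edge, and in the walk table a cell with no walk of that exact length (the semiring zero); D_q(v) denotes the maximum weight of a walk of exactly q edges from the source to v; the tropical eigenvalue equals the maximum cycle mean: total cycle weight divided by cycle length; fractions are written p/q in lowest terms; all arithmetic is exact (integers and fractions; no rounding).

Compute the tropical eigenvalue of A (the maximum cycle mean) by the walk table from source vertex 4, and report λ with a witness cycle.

q=0: [-∞, -∞, -∞, 0, -∞]
q=1: [-7, -∞, 1, -11, 1]
q=2: [-18, -4, 3, 4, -8]
q=3: [-3, -2, 5, 6, 5]
q=4: [-1, 0, 7, 8, 7]
q=5: [1, 2, 9, 10, 9]
Optimal cycle mean attained by: cycle 3->4->3, total 3 + 1, length 2.
Answer: λ = 2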